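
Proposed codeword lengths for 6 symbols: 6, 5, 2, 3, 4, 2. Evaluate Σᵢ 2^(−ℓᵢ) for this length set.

With common denominator 2^6 = 64: Σ 2^(−ℓᵢ) = 1/64 + 2/64 + 16/64 + 8/64 + 4/64 + 16/64 = 47/64 = 0.734375.

0.734375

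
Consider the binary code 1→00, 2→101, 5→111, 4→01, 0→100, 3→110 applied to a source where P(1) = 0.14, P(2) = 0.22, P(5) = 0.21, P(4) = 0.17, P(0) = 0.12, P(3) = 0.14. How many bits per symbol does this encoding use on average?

2.69 bits/symbol

L̄ = Σ pᵢ·ℓᵢ = 0.14·2 + 0.22·3 + 0.21·3 + 0.17·2 + 0.12·3 + 0.14·3 = 2.69 bits/symbol.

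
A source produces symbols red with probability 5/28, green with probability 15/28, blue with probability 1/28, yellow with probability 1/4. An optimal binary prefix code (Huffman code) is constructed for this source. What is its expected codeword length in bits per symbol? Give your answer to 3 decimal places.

1.679 bits/symbol

Repeatedly combine the two least-probable nodes; the expected code length is the sum of the merged weights.
merge 1/28 + 5/28 → 3/14
merge 3/14 + 1/4 → 13/28
merge 13/28 + 15/28 → 1
L = 3/14 + 13/28 + 1 = 47/28 ≈ 1.679 bits/symbol.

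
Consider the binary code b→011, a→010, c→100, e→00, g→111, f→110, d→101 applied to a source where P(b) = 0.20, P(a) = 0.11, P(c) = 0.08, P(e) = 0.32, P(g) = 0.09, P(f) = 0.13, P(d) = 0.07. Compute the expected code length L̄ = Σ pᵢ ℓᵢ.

L̄ = Σ pᵢ·ℓᵢ = 0.20·3 + 0.11·3 + 0.08·3 + 0.32·2 + 0.09·3 + 0.13·3 + 0.07·3 = 2.68 bits/symbol.

2.68 bits/symbol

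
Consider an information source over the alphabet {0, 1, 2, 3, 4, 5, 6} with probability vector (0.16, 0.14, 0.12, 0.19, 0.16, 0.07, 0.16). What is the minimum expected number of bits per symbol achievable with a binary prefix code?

2.81 bits/symbol

Repeatedly combine the two least-probable nodes; the expected code length is the sum of the merged weights.
merge 7/100 + 3/25 → 19/100
merge 7/50 + 4/25 → 3/10
merge 4/25 + 4/25 → 8/25
merge 19/100 + 19/100 → 19/50
merge 3/10 + 8/25 → 31/50
merge 19/50 + 31/50 → 1
L = 19/100 + 3/10 + 8/25 + 19/50 + 31/50 + 1 = 281/100 = 2.81 bits/symbol.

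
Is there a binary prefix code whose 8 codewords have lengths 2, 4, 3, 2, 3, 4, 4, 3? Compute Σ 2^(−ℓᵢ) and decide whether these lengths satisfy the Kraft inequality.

With common denominator 2^4 = 16: Σ 2^(−ℓᵢ) = 4/16 + 1/16 + 2/16 + 4/16 + 2/16 + 1/16 + 1/16 + 2/16 = 17/16 = 1.0625.
Kraft's inequality requires Σ ≤ 1; here Σ = 1.0625 > 1, so no such prefix code exists.

1.0625; no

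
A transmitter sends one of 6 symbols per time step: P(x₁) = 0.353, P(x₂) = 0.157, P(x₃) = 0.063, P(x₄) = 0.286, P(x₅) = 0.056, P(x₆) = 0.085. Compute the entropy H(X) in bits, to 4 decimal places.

2.2526 bits

H = −Σ pᵢ log₂ pᵢ.
−0.353·log₂(0.353) = 0.5303
−0.157·log₂(0.157) = 0.4194
−0.063·log₂(0.063) = 0.2513
−0.286·log₂(0.286) = 0.5165
−0.056·log₂(0.056) = 0.2329
−0.085·log₂(0.085) = 0.3023
Sum ≈ 2.2526 → 2.2526 bits.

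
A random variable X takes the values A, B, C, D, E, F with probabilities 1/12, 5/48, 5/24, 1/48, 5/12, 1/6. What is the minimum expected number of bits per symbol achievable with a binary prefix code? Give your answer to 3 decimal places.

2.271 bits/symbol

Repeatedly combine the two least-probable nodes; the expected code length is the sum of the merged weights.
merge 1/48 + 1/12 → 5/48
merge 5/48 + 5/48 → 5/24
merge 1/6 + 5/24 → 3/8
merge 5/24 + 3/8 → 7/12
merge 5/12 + 7/12 → 1
L = 5/48 + 5/24 + 3/8 + 7/12 + 1 = 109/48 ≈ 2.271 bits/symbol.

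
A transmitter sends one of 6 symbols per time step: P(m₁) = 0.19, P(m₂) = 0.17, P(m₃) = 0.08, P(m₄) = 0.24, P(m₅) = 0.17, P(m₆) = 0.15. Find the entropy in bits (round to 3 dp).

2.521 bits

H = −Σ pᵢ log₂ pᵢ.
−0.19·log₂(0.19) = 0.4552
−0.17·log₂(0.17) = 0.4346
−0.08·log₂(0.08) = 0.2915
−0.24·log₂(0.24) = 0.4941
−0.17·log₂(0.17) = 0.4346
−0.15·log₂(0.15) = 0.4105
Sum ≈ 2.5206 → 2.521 bits.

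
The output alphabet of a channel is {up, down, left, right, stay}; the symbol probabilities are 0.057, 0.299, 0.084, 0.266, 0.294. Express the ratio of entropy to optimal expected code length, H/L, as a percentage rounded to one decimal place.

Entropy H = −Σ p log₂ p ≈ 2.0840 bits.
Huffman merges: 57/1000+21/250→141/1000; 141/1000+133/500→407/1000; 147/500+299/1000→593/1000; 407/1000+593/1000→1. L = 2141/1000 ≈ 2.1410.
Efficiency = H/L = 2.0840/2.1410 = 97.3%.

97.3%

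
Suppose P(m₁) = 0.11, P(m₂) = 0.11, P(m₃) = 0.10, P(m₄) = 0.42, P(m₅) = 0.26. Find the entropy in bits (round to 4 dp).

2.0637 bits

H = −Σ pᵢ log₂ pᵢ.
−0.11·log₂(0.11) = 0.3503
−0.11·log₂(0.11) = 0.3503
−0.10·log₂(0.10) = 0.3322
−0.42·log₂(0.42) = 0.5256
−0.26·log₂(0.26) = 0.5053
Sum ≈ 2.0637 → 2.0637 bits.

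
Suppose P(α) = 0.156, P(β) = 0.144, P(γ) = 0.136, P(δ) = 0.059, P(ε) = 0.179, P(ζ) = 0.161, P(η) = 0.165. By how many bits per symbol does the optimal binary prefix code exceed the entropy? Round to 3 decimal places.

0.071 bits

Entropy H = −Σ p log₂ p ≈ 2.7505 bits.
Huffman merges: 59/1000+17/125→39/200; 18/125+39/250→3/10; 161/1000+33/200→163/500; 179/1000+39/200→187/500; 3/10+163/500→313/500; 187/500+313/500→1. L = 2821/1000 ≈ 2.8210.
L − H = 2.8210 − 2.7505 = 0.071 bits.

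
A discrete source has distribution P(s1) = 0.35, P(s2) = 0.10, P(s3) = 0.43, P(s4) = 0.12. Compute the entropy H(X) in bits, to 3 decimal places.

1.753 bits

H = −Σ pᵢ log₂ pᵢ.
−0.35·log₂(0.35) = 0.5301
−0.10·log₂(0.10) = 0.3322
−0.43·log₂(0.43) = 0.5236
−0.12·log₂(0.12) = 0.3671
Sum ≈ 1.7529 → 1.753 bits.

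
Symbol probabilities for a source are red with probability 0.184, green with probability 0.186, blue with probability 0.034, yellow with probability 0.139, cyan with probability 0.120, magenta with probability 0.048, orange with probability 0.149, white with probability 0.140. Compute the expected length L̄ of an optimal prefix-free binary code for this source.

2.896 bits/symbol

Repeatedly combine the two least-probable nodes; the expected code length is the sum of the merged weights.
merge 17/500 + 6/125 → 41/500
merge 41/500 + 3/25 → 101/500
merge 139/1000 + 7/50 → 279/1000
merge 149/1000 + 23/125 → 333/1000
merge 93/500 + 101/500 → 97/250
merge 279/1000 + 333/1000 → 153/250
merge 97/250 + 153/250 → 1
L = 41/500 + 101/500 + 279/1000 + 333/1000 + 97/250 + 153/250 + 1 = 362/125 = 2.896 bits/symbol.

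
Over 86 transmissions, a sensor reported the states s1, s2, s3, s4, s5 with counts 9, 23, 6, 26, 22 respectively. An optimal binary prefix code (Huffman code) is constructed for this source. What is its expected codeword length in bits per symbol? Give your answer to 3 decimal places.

Probabilities are the counts divided by 86.
Repeatedly combine the two least-probable nodes; the expected code length is the sum of the merged weights.
merge 3/43 + 9/86 → 15/86
merge 15/86 + 11/43 → 37/86
merge 23/86 + 13/43 → 49/86
merge 37/86 + 49/86 → 1
L = 15/86 + 37/86 + 49/86 + 1 = 187/86 ≈ 2.174 bits/symbol.

2.174 bits/symbol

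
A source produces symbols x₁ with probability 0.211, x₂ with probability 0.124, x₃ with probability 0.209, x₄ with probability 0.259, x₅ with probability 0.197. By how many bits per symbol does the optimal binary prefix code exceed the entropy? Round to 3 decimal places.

Entropy H = −Σ p log₂ p ≈ 2.2856 bits.
Huffman merges: 31/250+197/1000→321/1000; 209/1000+211/1000→21/50; 259/1000+321/1000→29/50; 21/50+29/50→1. L = 2321/1000 ≈ 2.3210.
L − H = 2.3210 − 2.2856 = 0.035 bits.

0.035 bits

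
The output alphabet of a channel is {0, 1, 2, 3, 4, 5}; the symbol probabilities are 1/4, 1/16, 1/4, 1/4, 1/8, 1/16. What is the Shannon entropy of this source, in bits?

Each probability is a power of 1/2, so log₂(1/p) is an integer.
H = Σ p·log₂(1/p) = 1/4·2 + 1/16·4 + 1/4·2 + 1/4·2 + 1/8·3 + 1/16·4 = 2.375 bits.

2.375 bits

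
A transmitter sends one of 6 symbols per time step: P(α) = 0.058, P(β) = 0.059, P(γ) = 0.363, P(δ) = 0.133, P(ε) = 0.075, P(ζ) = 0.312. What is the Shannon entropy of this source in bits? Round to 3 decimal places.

H = −Σ pᵢ log₂ pᵢ.
−0.058·log₂(0.058) = 0.2383
−0.059·log₂(0.059) = 0.2409
−0.363·log₂(0.363) = 0.5307
−0.133·log₂(0.133) = 0.3871
−0.075·log₂(0.075) = 0.2803
−0.312·log₂(0.312) = 0.5243
Sum ≈ 2.2015 → 2.201 bits.

2.201 bits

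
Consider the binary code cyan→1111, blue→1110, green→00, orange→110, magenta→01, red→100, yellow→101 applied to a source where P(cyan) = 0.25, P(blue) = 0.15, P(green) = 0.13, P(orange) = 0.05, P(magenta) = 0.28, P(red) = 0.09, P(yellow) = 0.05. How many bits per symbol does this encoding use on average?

2.99 bits/symbol

L̄ = Σ pᵢ·ℓᵢ = 0.25·4 + 0.15·4 + 0.13·2 + 0.05·3 + 0.28·2 + 0.09·3 + 0.05·3 = 2.99 bits/symbol.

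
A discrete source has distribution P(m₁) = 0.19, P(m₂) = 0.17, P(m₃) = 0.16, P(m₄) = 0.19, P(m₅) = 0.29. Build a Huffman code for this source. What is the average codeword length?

2.33 bits/symbol

Repeatedly combine the two least-probable nodes; the expected code length is the sum of the merged weights.
merge 4/25 + 17/100 → 33/100
merge 19/100 + 19/100 → 19/50
merge 29/100 + 33/100 → 31/50
merge 19/50 + 31/50 → 1
L = 33/100 + 19/50 + 31/50 + 1 = 233/100 = 2.33 bits/symbol.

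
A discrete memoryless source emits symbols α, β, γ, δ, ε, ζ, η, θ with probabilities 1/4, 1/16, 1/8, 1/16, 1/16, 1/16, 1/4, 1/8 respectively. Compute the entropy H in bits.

Each probability is a power of 1/2, so log₂(1/p) is an integer.
H = Σ p·log₂(1/p) = 1/4·2 + 1/16·4 + 1/8·3 + 1/16·4 + 1/16·4 + 1/16·4 + 1/4·2 + 1/8·3 = 2.75 bits.

2.75 bits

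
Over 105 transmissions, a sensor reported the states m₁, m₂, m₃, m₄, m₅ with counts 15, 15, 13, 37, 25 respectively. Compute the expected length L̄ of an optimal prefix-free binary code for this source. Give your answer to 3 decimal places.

2.267 bits/symbol

Probabilities are the counts divided by 105.
Repeatedly combine the two least-probable nodes; the expected code length is the sum of the merged weights.
merge 13/105 + 1/7 → 4/15
merge 1/7 + 5/21 → 8/21
merge 4/15 + 37/105 → 13/21
merge 8/21 + 13/21 → 1
L = 4/15 + 8/21 + 13/21 + 1 = 34/15 ≈ 2.267 bits/symbol.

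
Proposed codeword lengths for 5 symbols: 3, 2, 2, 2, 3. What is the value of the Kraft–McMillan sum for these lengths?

With common denominator 2^3 = 8: Σ 2^(−ℓᵢ) = 1/8 + 2/8 + 2/8 + 2/8 + 1/8 = 8/8 = 1.

1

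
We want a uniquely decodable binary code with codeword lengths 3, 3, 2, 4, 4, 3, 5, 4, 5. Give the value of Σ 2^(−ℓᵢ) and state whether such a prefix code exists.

With common denominator 2^5 = 32: Σ 2^(−ℓᵢ) = 4/32 + 4/32 + 8/32 + 2/32 + 2/32 + 4/32 + 1/32 + 2/32 + 1/32 = 28/32 = 0.875.
Kraft's inequality requires Σ ≤ 1; here Σ = 0.875 ≤ 1, so such a prefix code exists.

0.875; yes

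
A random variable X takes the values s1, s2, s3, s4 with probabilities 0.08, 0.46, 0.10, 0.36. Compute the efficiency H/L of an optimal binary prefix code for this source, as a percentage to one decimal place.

Entropy H = −Σ p log₂ p ≈ 1.6697 bits.
Huffman merges: 2/25+1/10→9/50; 9/50+9/25→27/50; 23/50+27/50→1. L = 43/25 ≈ 1.7200.
Efficiency = H/L = 1.6697/1.7200 = 97.1%.

97.1%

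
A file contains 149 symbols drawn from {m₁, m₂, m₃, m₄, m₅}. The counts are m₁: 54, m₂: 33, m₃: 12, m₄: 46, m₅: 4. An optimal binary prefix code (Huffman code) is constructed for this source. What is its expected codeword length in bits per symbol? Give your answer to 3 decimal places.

Probabilities are the counts divided by 149.
Repeatedly combine the two least-probable nodes; the expected code length is the sum of the merged weights.
merge 4/149 + 12/149 → 16/149
merge 16/149 + 33/149 → 49/149
merge 46/149 + 49/149 → 95/149
merge 54/149 + 95/149 → 1
L = 16/149 + 49/149 + 95/149 + 1 = 309/149 ≈ 2.074 bits/symbol.

2.074 bits/symbol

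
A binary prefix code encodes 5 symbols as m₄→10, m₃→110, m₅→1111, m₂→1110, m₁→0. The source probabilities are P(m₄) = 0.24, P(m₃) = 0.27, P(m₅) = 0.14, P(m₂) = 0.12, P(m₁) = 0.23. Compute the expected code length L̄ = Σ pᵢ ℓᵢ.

2.56 bits/symbol

L̄ = Σ pᵢ·ℓᵢ = 0.24·2 + 0.27·3 + 0.14·4 + 0.12·4 + 0.23·1 = 2.56 bits/symbol.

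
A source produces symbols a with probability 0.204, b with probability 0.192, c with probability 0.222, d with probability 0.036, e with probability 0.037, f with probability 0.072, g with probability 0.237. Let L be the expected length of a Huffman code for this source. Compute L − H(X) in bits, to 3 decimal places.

Entropy H = −Σ p log₂ p ≈ 2.5212 bits.
Huffman merges: 9/250+37/1000→73/1000; 9/125+73/1000→29/200; 29/200+24/125→337/1000; 51/250+111/500→213/500; 237/1000+337/1000→287/500; 213/500+287/500→1. L = 511/200 ≈ 2.5550.
L − H = 2.5550 − 2.5212 = 0.034 bits.

0.034 bits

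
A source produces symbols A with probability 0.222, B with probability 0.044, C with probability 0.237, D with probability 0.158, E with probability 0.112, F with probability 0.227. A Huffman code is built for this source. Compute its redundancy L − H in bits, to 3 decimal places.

Entropy H = −Σ p log₂ p ≈ 2.4325 bits.
Huffman merges: 11/250+14/125→39/250; 39/250+79/500→157/500; 111/500+227/1000→449/1000; 237/1000+157/500→551/1000; 449/1000+551/1000→1. L = 247/100 ≈ 2.4700.
L − H = 2.4700 − 2.4325 = 0.037 bits.

0.037 bits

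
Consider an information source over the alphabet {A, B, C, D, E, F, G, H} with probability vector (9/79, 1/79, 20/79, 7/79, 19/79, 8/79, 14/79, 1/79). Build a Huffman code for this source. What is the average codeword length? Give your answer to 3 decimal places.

2.646 bits/symbol

Repeatedly combine the two least-probable nodes; the expected code length is the sum of the merged weights.
merge 1/79 + 1/79 → 2/79
merge 2/79 + 7/79 → 9/79
merge 8/79 + 9/79 → 17/79
merge 9/79 + 14/79 → 23/79
merge 17/79 + 19/79 → 36/79
merge 20/79 + 23/79 → 43/79
merge 36/79 + 43/79 → 1
L = 2/79 + 9/79 + 17/79 + 23/79 + 36/79 + 43/79 + 1 = 209/79 ≈ 2.646 bits/symbol.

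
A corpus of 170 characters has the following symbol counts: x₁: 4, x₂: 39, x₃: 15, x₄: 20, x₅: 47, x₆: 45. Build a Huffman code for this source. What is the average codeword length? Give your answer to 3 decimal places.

Probabilities are the counts divided by 170.
Repeatedly combine the two least-probable nodes; the expected code length is the sum of the merged weights.
merge 2/85 + 3/34 → 19/170
merge 19/170 + 2/17 → 39/170
merge 39/170 + 39/170 → 39/85
merge 9/34 + 47/170 → 46/85
merge 39/85 + 46/85 → 1
L = 19/170 + 39/170 + 39/85 + 46/85 + 1 = 199/85 ≈ 2.341 bits/symbol.

2.341 bits/symbol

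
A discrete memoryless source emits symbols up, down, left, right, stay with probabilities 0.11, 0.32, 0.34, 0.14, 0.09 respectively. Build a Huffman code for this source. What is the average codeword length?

2.2 bits/symbol

Repeatedly combine the two least-probable nodes; the expected code length is the sum of the merged weights.
merge 9/100 + 11/100 → 1/5
merge 7/50 + 1/5 → 17/50
merge 8/25 + 17/50 → 33/50
merge 17/50 + 33/50 → 1
L = 1/5 + 17/50 + 33/50 + 1 = 11/5 = 2.2 bits/symbol.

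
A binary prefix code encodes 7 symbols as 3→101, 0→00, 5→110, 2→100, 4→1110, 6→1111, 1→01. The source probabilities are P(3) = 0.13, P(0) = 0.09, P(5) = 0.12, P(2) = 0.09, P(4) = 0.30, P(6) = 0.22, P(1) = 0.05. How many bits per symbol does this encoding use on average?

L̄ = Σ pᵢ·ℓᵢ = 0.13·3 + 0.09·2 + 0.12·3 + 0.09·3 + 0.30·4 + 0.22·4 + 0.05·2 = 3.38 bits/symbol.

3.38 bits/symbol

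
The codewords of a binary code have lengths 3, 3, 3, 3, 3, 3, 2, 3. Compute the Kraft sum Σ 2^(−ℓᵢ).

With common denominator 2^3 = 8: Σ 2^(−ℓᵢ) = 1/8 + 1/8 + 1/8 + 1/8 + 1/8 + 1/8 + 2/8 + 1/8 = 9/8 = 1.125.

1.125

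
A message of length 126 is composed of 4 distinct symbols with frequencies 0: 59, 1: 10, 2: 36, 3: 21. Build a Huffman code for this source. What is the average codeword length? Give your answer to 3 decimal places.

Probabilities are the counts divided by 126.
Repeatedly combine the two least-probable nodes; the expected code length is the sum of the merged weights.
merge 5/63 + 1/6 → 31/126
merge 31/126 + 2/7 → 67/126
merge 59/126 + 67/126 → 1
L = 31/126 + 67/126 + 1 = 16/9 ≈ 1.778 bits/symbol.

1.778 bits/symbol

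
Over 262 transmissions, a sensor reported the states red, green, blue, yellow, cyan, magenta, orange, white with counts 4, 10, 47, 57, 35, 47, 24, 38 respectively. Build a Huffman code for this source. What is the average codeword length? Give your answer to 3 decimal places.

Probabilities are the counts divided by 262.
Repeatedly combine the two least-probable nodes; the expected code length is the sum of the merged weights.
merge 2/131 + 5/131 → 7/131
merge 7/131 + 12/131 → 19/131
merge 35/262 + 19/131 → 73/262
merge 19/131 + 47/262 → 85/262
merge 47/262 + 57/262 → 52/131
merge 73/262 + 85/262 → 79/131
merge 52/131 + 79/131 → 1
L = 7/131 + 19/131 + 73/262 + 85/262 + 52/131 + 79/131 + 1 = 367/131 ≈ 2.802 bits/symbol.

2.802 bits/symbol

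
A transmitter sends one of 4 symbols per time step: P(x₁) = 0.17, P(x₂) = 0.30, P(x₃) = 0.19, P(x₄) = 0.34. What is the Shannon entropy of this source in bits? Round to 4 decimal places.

1.9401 bits

H = −Σ pᵢ log₂ pᵢ.
−0.17·log₂(0.17) = 0.4346
−0.30·log₂(0.30) = 0.5211
−0.19·log₂(0.19) = 0.4552
−0.34·log₂(0.34) = 0.5292
Sum ≈ 1.9401 → 1.9401 bits.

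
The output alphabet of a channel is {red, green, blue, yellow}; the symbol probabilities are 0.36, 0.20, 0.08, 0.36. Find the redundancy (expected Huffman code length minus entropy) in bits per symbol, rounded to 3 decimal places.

Entropy H = −Σ p log₂ p ≈ 1.8171 bits.
Huffman merges: 2/25+1/5→7/25; 7/25+9/25→16/25; 9/25+16/25→1. L = 48/25 ≈ 1.9200.
L − H = 1.9200 − 1.8171 = 0.103 bits.

0.103 bits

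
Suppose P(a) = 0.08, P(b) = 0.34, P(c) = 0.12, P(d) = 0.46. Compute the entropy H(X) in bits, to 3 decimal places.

H = −Σ pᵢ log₂ pᵢ.
−0.08·log₂(0.08) = 0.2915
−0.34·log₂(0.34) = 0.5292
−0.12·log₂(0.12) = 0.3671
−0.46·log₂(0.46) = 0.5153
Sum ≈ 1.7031 → 1.703 bits.

1.703 bits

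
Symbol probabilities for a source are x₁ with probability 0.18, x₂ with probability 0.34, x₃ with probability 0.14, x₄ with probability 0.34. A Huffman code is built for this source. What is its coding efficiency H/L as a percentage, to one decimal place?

96.0%

Entropy H = −Σ p log₂ p ≈ 1.9008 bits.
Huffman merges: 7/50+9/50→8/25; 8/25+17/50→33/50; 17/50+33/50→1. L = 99/50 ≈ 1.9800.
Efficiency = H/L = 1.9008/1.9800 = 96.0%.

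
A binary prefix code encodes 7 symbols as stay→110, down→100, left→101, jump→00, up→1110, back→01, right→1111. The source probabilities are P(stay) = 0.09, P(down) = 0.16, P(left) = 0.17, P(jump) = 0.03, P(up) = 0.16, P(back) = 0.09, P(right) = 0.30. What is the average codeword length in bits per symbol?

3.34 bits/symbol

L̄ = Σ pᵢ·ℓᵢ = 0.09·3 + 0.16·3 + 0.17·3 + 0.03·2 + 0.16·4 + 0.09·2 + 0.30·4 = 3.34 bits/symbol.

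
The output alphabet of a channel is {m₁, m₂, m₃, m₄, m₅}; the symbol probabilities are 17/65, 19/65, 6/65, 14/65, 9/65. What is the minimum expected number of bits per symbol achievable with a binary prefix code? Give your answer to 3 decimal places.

2.231 bits/symbol

Repeatedly combine the two least-probable nodes; the expected code length is the sum of the merged weights.
merge 6/65 + 9/65 → 3/13
merge 14/65 + 3/13 → 29/65
merge 17/65 + 19/65 → 36/65
merge 29/65 + 36/65 → 1
L = 3/13 + 29/65 + 36/65 + 1 = 29/13 ≈ 2.231 bits/symbol.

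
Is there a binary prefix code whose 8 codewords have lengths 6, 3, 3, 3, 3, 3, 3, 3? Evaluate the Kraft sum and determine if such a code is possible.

0.890625; yes

With common denominator 2^6 = 64: Σ 2^(−ℓᵢ) = 1/64 + 8/64 + 8/64 + 8/64 + 8/64 + 8/64 + 8/64 + 8/64 = 57/64 = 0.890625.
Kraft's inequality requires Σ ≤ 1; here Σ = 0.890625 ≤ 1, so such a prefix code exists.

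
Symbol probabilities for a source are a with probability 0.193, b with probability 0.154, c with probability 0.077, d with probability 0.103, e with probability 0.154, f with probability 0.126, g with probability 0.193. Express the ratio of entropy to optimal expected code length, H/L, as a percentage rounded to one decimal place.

Entropy H = −Σ p log₂ p ≈ 2.7465 bits.
Huffman merges: 77/1000+103/1000→9/50; 63/500+77/500→7/25; 77/500+9/50→167/500; 193/1000+193/1000→193/500; 7/25+167/500→307/500; 193/500+307/500→1. L = 1397/500 ≈ 2.7940.
Efficiency = H/L = 2.7465/2.7940 = 98.3%.

98.3%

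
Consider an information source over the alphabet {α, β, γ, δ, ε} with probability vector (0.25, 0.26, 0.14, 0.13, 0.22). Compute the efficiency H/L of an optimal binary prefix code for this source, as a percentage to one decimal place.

99.8%

Entropy H = −Σ p log₂ p ≈ 2.2656 bits.
Huffman merges: 13/100+7/50→27/100; 11/50+1/4→47/100; 13/50+27/100→53/100; 47/100+53/100→1. L = 227/100 ≈ 2.2700.
Efficiency = H/L = 2.2656/2.2700 = 99.8%.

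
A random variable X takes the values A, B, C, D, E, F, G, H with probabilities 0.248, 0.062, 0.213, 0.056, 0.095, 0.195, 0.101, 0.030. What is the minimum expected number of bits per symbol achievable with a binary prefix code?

2.773 bits/symbol

Repeatedly combine the two least-probable nodes; the expected code length is the sum of the merged weights.
merge 3/100 + 7/125 → 43/500
merge 31/500 + 43/500 → 37/250
merge 19/200 + 101/1000 → 49/250
merge 37/250 + 39/200 → 343/1000
merge 49/250 + 213/1000 → 409/1000
merge 31/125 + 343/1000 → 591/1000
merge 409/1000 + 591/1000 → 1
L = 43/500 + 37/250 + 49/250 + 343/1000 + 409/1000 + 591/1000 + 1 = 2773/1000 = 2.773 bits/symbol.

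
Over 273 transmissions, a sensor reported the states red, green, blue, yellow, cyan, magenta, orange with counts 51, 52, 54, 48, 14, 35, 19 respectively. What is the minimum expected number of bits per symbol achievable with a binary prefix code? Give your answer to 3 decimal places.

Probabilities are the counts divided by 273.
Repeatedly combine the two least-probable nodes; the expected code length is the sum of the merged weights.
merge 2/39 + 19/273 → 11/91
merge 11/91 + 5/39 → 68/273
merge 16/91 + 17/91 → 33/91
merge 4/21 + 18/91 → 106/273
merge 68/273 + 33/91 → 167/273
merge 106/273 + 167/273 → 1
L = 11/91 + 68/273 + 33/91 + 106/273 + 167/273 + 1 = 746/273 ≈ 2.733 bits/symbol.

2.733 bits/symbol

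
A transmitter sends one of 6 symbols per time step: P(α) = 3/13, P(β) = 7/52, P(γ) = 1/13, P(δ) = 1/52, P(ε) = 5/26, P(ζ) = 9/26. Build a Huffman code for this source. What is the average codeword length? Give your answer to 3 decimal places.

Repeatedly combine the two least-probable nodes; the expected code length is the sum of the merged weights.
merge 1/52 + 1/13 → 5/52
merge 5/52 + 7/52 → 3/13
merge 5/26 + 3/13 → 11/26
merge 3/13 + 9/26 → 15/26
merge 11/26 + 15/26 → 1
L = 5/52 + 3/13 + 11/26 + 15/26 + 1 = 121/52 ≈ 2.327 bits/symbol.

2.327 bits/symbol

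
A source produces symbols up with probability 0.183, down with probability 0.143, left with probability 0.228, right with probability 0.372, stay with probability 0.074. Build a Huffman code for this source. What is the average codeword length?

Repeatedly combine the two least-probable nodes; the expected code length is the sum of the merged weights.
merge 37/500 + 143/1000 → 217/1000
merge 183/1000 + 217/1000 → 2/5
merge 57/250 + 93/250 → 3/5
merge 2/5 + 3/5 → 1
L = 217/1000 + 2/5 + 3/5 + 1 = 2217/1000 = 2.217 bits/symbol.

2.217 bits/symbol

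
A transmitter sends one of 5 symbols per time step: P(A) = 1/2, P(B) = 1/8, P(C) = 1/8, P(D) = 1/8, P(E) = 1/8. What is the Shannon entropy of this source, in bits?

Each probability is a power of 1/2, so log₂(1/p) is an integer.
H = Σ p·log₂(1/p) = 1/2·1 + 1/8·3 + 1/8·3 + 1/8·3 + 1/8·3 = 2 bits.

2 bits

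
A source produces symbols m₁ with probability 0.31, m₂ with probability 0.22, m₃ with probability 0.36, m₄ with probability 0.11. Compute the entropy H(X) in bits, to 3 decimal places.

H = −Σ pᵢ log₂ pᵢ.
−0.31·log₂(0.31) = 0.5238
−0.22·log₂(0.22) = 0.4806
−0.36·log₂(0.36) = 0.5306
−0.11·log₂(0.11) = 0.3503
Sum ≈ 1.8853 → 1.885 bits.

1.885 bits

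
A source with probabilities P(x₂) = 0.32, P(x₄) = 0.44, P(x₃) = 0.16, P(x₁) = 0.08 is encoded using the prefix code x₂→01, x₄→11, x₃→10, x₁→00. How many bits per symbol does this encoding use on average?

L̄ = Σ pᵢ·ℓᵢ = 0.32·2 + 0.44·2 + 0.16·2 + 0.08·2 = 2 bits/symbol.

2 bits/symbol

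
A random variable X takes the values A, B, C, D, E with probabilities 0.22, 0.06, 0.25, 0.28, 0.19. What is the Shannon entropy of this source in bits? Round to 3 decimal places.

2.194 bits

H = −Σ pᵢ log₂ pᵢ.
−0.22·log₂(0.22) = 0.4806
−0.06·log₂(0.06) = 0.2435
−0.25·log₂(0.25) = 0.5000
−0.28·log₂(0.28) = 0.5142
−0.19·log₂(0.19) = 0.4552
Sum ≈ 2.1936 → 2.194 bits.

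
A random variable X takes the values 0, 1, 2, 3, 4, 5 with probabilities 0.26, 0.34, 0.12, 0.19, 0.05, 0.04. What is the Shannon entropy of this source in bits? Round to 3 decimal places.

H = −Σ pᵢ log₂ pᵢ.
−0.26·log₂(0.26) = 0.5053
−0.34·log₂(0.34) = 0.5292
−0.12·log₂(0.12) = 0.3671
−0.19·log₂(0.19) = 0.4552
−0.05·log₂(0.05) = 0.2161
−0.04·log₂(0.04) = 0.1858
Sum ≈ 2.2586 → 2.259 bits.

2.259 bits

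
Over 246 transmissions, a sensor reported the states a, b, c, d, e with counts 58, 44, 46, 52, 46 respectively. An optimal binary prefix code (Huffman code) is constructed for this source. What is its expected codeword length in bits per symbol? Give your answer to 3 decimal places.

2.366 bits/symbol

Probabilities are the counts divided by 246.
Repeatedly combine the two least-probable nodes; the expected code length is the sum of the merged weights.
merge 22/123 + 23/123 → 15/41
merge 23/123 + 26/123 → 49/123
merge 29/123 + 15/41 → 74/123
merge 49/123 + 74/123 → 1
L = 15/41 + 49/123 + 74/123 + 1 = 97/41 ≈ 2.366 bits/symbol.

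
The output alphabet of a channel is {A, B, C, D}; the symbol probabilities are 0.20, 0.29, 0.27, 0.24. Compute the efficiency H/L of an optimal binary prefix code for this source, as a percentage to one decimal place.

99.3%

Entropy H = −Σ p log₂ p ≈ 1.9864 bits.
Huffman merges: 1/5+6/25→11/25; 27/100+29/100→14/25; 11/25+14/25→1. L = 2 ≈ 2.0000.
Efficiency = H/L = 1.9864/2.0000 = 99.3%.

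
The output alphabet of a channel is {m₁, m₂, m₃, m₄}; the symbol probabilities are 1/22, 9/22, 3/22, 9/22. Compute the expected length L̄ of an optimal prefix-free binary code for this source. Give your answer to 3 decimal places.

1.773 bits/symbol

Repeatedly combine the two least-probable nodes; the expected code length is the sum of the merged weights.
merge 1/22 + 3/22 → 2/11
merge 2/11 + 9/22 → 13/22
merge 9/22 + 13/22 → 1
L = 2/11 + 13/22 + 1 = 39/22 ≈ 1.773 bits/symbol.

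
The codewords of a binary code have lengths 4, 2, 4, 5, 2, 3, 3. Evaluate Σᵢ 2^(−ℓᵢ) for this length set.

0.90625

With common denominator 2^5 = 32: Σ 2^(−ℓᵢ) = 2/32 + 8/32 + 2/32 + 1/32 + 8/32 + 4/32 + 4/32 = 29/32 = 0.90625.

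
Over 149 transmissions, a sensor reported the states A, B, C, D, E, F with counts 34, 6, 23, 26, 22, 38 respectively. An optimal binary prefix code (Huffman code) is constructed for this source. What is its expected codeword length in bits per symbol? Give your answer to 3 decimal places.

2.517 bits/symbol

Probabilities are the counts divided by 149.
Repeatedly combine the two least-probable nodes; the expected code length is the sum of the merged weights.
merge 6/149 + 22/149 → 28/149
merge 23/149 + 26/149 → 49/149
merge 28/149 + 34/149 → 62/149
merge 38/149 + 49/149 → 87/149
merge 62/149 + 87/149 → 1
L = 28/149 + 49/149 + 62/149 + 87/149 + 1 = 375/149 ≈ 2.517 bits/symbol.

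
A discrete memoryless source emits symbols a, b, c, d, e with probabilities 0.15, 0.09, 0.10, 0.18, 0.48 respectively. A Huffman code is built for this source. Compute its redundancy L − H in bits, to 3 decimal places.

0.031 bits

Entropy H = −Σ p log₂ p ≈ 2.0090 bits.
Huffman merges: 9/100+1/10→19/100; 3/20+9/50→33/100; 19/100+33/100→13/25; 12/25+13/25→1. L = 51/25 ≈ 2.0400.
L − H = 2.0400 − 2.0090 = 0.031 bits.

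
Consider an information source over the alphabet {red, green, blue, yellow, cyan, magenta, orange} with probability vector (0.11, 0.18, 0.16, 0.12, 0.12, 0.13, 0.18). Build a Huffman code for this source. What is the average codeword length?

2.82 bits/symbol

Repeatedly combine the two least-probable nodes; the expected code length is the sum of the merged weights.
merge 11/100 + 3/25 → 23/100
merge 3/25 + 13/100 → 1/4
merge 4/25 + 9/50 → 17/50
merge 9/50 + 23/100 → 41/100
merge 1/4 + 17/50 → 59/100
merge 41/100 + 59/100 → 1
L = 23/100 + 1/4 + 17/50 + 41/100 + 59/100 + 1 = 141/50 = 2.82 bits/symbol.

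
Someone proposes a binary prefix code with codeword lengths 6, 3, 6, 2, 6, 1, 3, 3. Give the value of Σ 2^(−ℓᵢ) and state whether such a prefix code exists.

With common denominator 2^6 = 64: Σ 2^(−ℓᵢ) = 1/64 + 8/64 + 1/64 + 16/64 + 1/64 + 32/64 + 8/64 + 8/64 = 75/64 = 1.171875.
Kraft's inequality requires Σ ≤ 1; here Σ = 1.171875 > 1, so no such prefix code exists.

1.171875; no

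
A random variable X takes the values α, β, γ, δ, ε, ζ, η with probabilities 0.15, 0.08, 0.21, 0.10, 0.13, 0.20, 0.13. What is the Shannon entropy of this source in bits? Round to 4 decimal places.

H = −Σ pᵢ log₂ pᵢ.
−0.15·log₂(0.15) = 0.4105
−0.08·log₂(0.08) = 0.2915
−0.21·log₂(0.21) = 0.4728
−0.10·log₂(0.10) = 0.3322
−0.13·log₂(0.13) = 0.3826
−0.20·log₂(0.20) = 0.4644
−0.13·log₂(0.13) = 0.3826
Sum ≈ 2.7367 → 2.7367 bits.

2.7367 bits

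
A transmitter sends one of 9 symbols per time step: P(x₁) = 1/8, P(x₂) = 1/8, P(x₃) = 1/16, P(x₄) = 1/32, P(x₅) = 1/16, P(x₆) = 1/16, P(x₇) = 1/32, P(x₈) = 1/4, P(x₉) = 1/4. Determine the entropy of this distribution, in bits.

Each probability is a power of 1/2, so log₂(1/p) is an integer.
H = Σ p·log₂(1/p) = 1/8·3 + 1/8·3 + 1/16·4 + 1/32·5 + 1/16·4 + 1/16·4 + 1/32·5 + 1/4·2 + 1/4·2 = 2.8125 bits.

2.8125 bits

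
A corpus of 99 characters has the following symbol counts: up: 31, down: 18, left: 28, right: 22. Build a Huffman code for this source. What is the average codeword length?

2 bits/symbol

Probabilities are the counts divided by 99.
Repeatedly combine the two least-probable nodes; the expected code length is the sum of the merged weights.
merge 2/11 + 2/9 → 40/99
merge 28/99 + 31/99 → 59/99
merge 40/99 + 59/99 → 1
L = 40/99 + 59/99 + 1 = 2 bits/symbol.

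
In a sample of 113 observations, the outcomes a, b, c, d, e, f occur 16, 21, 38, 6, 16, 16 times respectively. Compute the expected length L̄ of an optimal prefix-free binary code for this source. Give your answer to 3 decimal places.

2.478 bits/symbol

Probabilities are the counts divided by 113.
Repeatedly combine the two least-probable nodes; the expected code length is the sum of the merged weights.
merge 6/113 + 16/113 → 22/113
merge 16/113 + 16/113 → 32/113
merge 21/113 + 22/113 → 43/113
merge 32/113 + 38/113 → 70/113
merge 43/113 + 70/113 → 1
L = 22/113 + 32/113 + 43/113 + 70/113 + 1 = 280/113 ≈ 2.478 bits/symbol.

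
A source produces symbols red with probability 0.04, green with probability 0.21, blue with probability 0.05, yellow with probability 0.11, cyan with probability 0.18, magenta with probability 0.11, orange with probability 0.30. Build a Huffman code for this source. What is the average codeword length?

2.58 bits/symbol

Repeatedly combine the two least-probable nodes; the expected code length is the sum of the merged weights.
merge 1/25 + 1/20 → 9/100
merge 9/100 + 11/100 → 1/5
merge 11/100 + 9/50 → 29/100
merge 1/5 + 21/100 → 41/100
merge 29/100 + 3/10 → 59/100
merge 41/100 + 59/100 → 1
L = 9/100 + 1/5 + 29/100 + 41/100 + 59/100 + 1 = 129/50 = 2.58 bits/symbol.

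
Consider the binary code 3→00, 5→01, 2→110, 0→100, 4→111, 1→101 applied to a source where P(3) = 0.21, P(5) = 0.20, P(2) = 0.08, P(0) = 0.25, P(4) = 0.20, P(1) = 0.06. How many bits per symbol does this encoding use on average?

L̄ = Σ pᵢ·ℓᵢ = 0.21·2 + 0.20·2 + 0.08·3 + 0.25·3 + 0.20·3 + 0.06·3 = 2.59 bits/symbol.

2.59 bits/symbol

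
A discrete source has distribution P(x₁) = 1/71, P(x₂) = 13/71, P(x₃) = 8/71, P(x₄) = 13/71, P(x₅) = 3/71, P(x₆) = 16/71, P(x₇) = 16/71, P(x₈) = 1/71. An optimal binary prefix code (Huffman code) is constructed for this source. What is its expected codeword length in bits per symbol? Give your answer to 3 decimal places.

2.648 bits/symbol

Repeatedly combine the two least-probable nodes; the expected code length is the sum of the merged weights.
merge 1/71 + 1/71 → 2/71
merge 2/71 + 3/71 → 5/71
merge 5/71 + 8/71 → 13/71
merge 13/71 + 13/71 → 26/71
merge 13/71 + 16/71 → 29/71
merge 16/71 + 26/71 → 42/71
merge 29/71 + 42/71 → 1
L = 2/71 + 5/71 + 13/71 + 26/71 + 29/71 + 42/71 + 1 = 188/71 ≈ 2.648 bits/symbol.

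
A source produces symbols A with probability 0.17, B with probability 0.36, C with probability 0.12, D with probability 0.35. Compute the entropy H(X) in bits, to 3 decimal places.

H = −Σ pᵢ log₂ pᵢ.
−0.17·log₂(0.17) = 0.4346
−0.36·log₂(0.36) = 0.5306
−0.12·log₂(0.12) = 0.3671
−0.35·log₂(0.35) = 0.5301
Sum ≈ 1.8624 → 1.862 bits.

1.862 bits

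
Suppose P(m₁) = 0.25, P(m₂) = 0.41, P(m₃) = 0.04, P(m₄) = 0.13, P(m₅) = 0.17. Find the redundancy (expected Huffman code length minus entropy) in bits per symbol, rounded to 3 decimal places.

0.070 bits

Entropy H = −Σ p log₂ p ≈ 2.0304 bits.
Huffman merges: 1/25+13/100→17/100; 17/100+17/100→17/50; 1/4+17/50→59/100; 41/100+59/100→1. L = 21/10 ≈ 2.1000.
L − H = 2.1000 − 2.0304 = 0.070 bits.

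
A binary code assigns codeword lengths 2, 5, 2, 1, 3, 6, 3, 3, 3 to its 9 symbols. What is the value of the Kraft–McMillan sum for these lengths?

With common denominator 2^6 = 64: Σ 2^(−ℓᵢ) = 16/64 + 2/64 + 16/64 + 32/64 + 8/64 + 1/64 + 8/64 + 8/64 + 8/64 = 99/64 = 1.546875.

1.546875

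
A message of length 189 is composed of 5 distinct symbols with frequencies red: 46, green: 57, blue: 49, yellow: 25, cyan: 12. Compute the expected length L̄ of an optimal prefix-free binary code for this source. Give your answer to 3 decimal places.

Probabilities are the counts divided by 189.
Repeatedly combine the two least-probable nodes; the expected code length is the sum of the merged weights.
merge 4/63 + 25/189 → 37/189
merge 37/189 + 46/189 → 83/189
merge 7/27 + 19/63 → 106/189
merge 83/189 + 106/189 → 1
L = 37/189 + 83/189 + 106/189 + 1 = 415/189 ≈ 2.196 bits/symbol.

2.196 bits/symbol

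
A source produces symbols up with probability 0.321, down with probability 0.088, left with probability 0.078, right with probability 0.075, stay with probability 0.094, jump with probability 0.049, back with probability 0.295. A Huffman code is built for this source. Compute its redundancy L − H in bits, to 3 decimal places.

0.052 bits

Entropy H = −Σ p log₂ p ≈ 2.4555 bits.
Huffman merges: 49/1000+3/40→31/250; 39/500+11/125→83/500; 47/500+31/250→109/500; 83/500+109/500→48/125; 59/200+321/1000→77/125; 48/125+77/125→1. L = 627/250 ≈ 2.5080.
L − H = 2.5080 − 2.4555 = 0.052 bits.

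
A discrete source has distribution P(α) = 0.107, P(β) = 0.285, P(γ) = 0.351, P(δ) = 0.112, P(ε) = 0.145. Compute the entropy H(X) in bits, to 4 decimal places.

H = −Σ pᵢ log₂ pᵢ.
−0.107·log₂(0.107) = 0.3450
−0.285·log₂(0.285) = 0.5161
−0.351·log₂(0.351) = 0.5302
−0.112·log₂(0.112) = 0.3537
−0.145·log₂(0.145) = 0.4040
Sum ≈ 2.1490 → 2.1490 bits.

2.1490 bits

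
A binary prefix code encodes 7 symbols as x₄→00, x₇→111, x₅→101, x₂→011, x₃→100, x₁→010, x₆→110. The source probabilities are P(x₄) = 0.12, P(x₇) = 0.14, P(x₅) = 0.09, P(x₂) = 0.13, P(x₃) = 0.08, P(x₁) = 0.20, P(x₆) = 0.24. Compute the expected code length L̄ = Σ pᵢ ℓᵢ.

L̄ = Σ pᵢ·ℓᵢ = 0.12·2 + 0.14·3 + 0.09·3 + 0.13·3 + 0.08·3 + 0.20·3 + 0.24·3 = 2.88 bits/symbol.

2.88 bits/symbol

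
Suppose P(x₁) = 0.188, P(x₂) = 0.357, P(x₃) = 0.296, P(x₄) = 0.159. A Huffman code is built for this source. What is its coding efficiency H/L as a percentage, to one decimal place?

Entropy H = −Σ p log₂ p ≈ 1.9255 bits.
Huffman merges: 159/1000+47/250→347/1000; 37/125+347/1000→643/1000; 357/1000+643/1000→1. L = 199/100 ≈ 1.9900.
Efficiency = H/L = 1.9255/1.9900 = 96.8%.

96.8%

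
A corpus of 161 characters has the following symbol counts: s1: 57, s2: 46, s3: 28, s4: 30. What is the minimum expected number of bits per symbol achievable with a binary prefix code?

Probabilities are the counts divided by 161.
Repeatedly combine the two least-probable nodes; the expected code length is the sum of the merged weights.
merge 4/23 + 30/161 → 58/161
merge 2/7 + 57/161 → 103/161
merge 58/161 + 103/161 → 1
L = 58/161 + 103/161 + 1 = 2 bits/symbol.

2 bits/symbol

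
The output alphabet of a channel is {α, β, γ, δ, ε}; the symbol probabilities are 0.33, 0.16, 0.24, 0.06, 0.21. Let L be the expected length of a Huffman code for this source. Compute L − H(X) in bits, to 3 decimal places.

0.059 bits

Entropy H = −Σ p log₂ p ≈ 2.1613 bits.
Huffman merges: 3/50+4/25→11/50; 21/100+11/50→43/100; 6/25+33/100→57/100; 43/100+57/100→1. L = 111/50 ≈ 2.2200.
L − H = 2.2200 − 2.1613 = 0.059 bits.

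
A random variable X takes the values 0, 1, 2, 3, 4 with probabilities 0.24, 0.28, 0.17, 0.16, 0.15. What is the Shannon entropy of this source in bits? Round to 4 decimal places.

H = −Σ pᵢ log₂ pᵢ.
−0.24·log₂(0.24) = 0.4941
−0.28·log₂(0.28) = 0.5142
−0.17·log₂(0.17) = 0.4346
−0.16·log₂(0.16) = 0.4230
−0.15·log₂(0.15) = 0.4105
Sum ≈ 2.2765 → 2.2765 bits.

2.2765 bits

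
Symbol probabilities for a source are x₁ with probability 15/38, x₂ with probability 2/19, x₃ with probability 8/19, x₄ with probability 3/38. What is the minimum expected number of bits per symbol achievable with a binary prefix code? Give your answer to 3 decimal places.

1.763 bits/symbol

Repeatedly combine the two least-probable nodes; the expected code length is the sum of the merged weights.
merge 3/38 + 2/19 → 7/38
merge 7/38 + 15/38 → 11/19
merge 8/19 + 11/19 → 1
L = 7/38 + 11/19 + 1 = 67/38 ≈ 1.763 bits/symbol.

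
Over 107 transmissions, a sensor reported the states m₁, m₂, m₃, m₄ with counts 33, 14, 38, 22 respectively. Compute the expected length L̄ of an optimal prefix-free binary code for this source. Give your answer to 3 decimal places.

Probabilities are the counts divided by 107.
Repeatedly combine the two least-probable nodes; the expected code length is the sum of the merged weights.
merge 14/107 + 22/107 → 36/107
merge 33/107 + 36/107 → 69/107
merge 38/107 + 69/107 → 1
L = 36/107 + 69/107 + 1 = 212/107 ≈ 1.981 bits/symbol.

1.981 bits/symbol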